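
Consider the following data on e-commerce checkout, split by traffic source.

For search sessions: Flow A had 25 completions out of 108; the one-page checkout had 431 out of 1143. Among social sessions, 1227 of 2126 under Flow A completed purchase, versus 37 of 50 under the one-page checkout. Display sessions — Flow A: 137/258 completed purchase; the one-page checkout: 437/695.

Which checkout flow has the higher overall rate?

Search: Flow A 25/108 = 23.1%, the one-page checkout 431/1143 = 37.7% → the one-page checkout
Social: Flow A 1227/2126 = 57.7%, the one-page checkout 37/50 = 74.0% → the one-page checkout
Display: Flow A 137/258 = 53.1%, the one-page checkout 437/695 = 62.9% → the one-page checkout
Overall: Flow A 1389/2492 = 55.7%, the one-page checkout 905/1888 = 47.9% → Flow A
(The one-page checkout wins every traffic group but Flow A wins overall — the one-page checkout's sessions skew toward the low-rate search group.)

Flow A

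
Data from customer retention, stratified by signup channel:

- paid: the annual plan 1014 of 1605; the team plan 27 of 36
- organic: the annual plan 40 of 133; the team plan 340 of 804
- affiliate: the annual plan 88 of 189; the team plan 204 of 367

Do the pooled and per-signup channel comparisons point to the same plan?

No

Paid: the annual plan 1014/1605 = 63.2%, the team plan 27/36 = 75.0% → the team plan
Organic: the annual plan 40/133 = 30.1%, the team plan 340/804 = 42.3% → the team plan
Affiliate: the annual plan 88/189 = 46.6%, the team plan 204/367 = 55.6% → the team plan
Overall: the annual plan 1142/1927 = 59.3%, the team plan 571/1207 = 47.3% → the annual plan
The team plan wins each signup group but the annual plan wins overall — the comparison reverses. The team plan's customers skew toward organic, which has a lower base rate.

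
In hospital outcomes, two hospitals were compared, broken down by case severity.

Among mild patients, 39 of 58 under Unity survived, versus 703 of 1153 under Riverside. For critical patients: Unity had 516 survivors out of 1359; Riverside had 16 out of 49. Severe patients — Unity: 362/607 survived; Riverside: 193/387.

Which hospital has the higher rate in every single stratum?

Unity

Mild: Unity 39/58 = 67.2%, Riverside 703/1153 = 61.0% → Unity
Critical: Unity 516/1359 = 38.0%, Riverside 16/49 = 32.7% → Unity
Severe: Unity 362/607 = 59.6%, Riverside 193/387 = 49.9% → Unity
Unity has the higher rate in all 3 groups.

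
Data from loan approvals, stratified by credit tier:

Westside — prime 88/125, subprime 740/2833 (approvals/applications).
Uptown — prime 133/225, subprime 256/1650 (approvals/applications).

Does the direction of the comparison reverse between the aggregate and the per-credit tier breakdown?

Prime: Westside 88/125 = 70.4%, Uptown 133/225 = 59.1% → Westside
Subprime: Westside 740/2833 = 26.1%, Uptown 256/1650 = 15.5% → Westside
Overall: Westside 828/2958 = 28.0%, Uptown 389/1875 = 20.7% → Westside
Westside wins overall and in every credit group — no reversal.

No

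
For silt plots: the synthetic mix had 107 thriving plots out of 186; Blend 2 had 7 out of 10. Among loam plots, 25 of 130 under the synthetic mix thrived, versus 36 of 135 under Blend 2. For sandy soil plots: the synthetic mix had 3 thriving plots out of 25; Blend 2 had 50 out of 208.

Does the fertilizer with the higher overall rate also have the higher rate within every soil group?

Silt: the synthetic mix 107/186 = 57.5%, Blend 2 7/10 = 70.0% → Blend 2
Loam: the synthetic mix 25/130 = 19.2%, Blend 2 36/135 = 26.7% → Blend 2
Sandy soil: the synthetic mix 3/25 = 12.0%, Blend 2 50/208 = 24.0% → Blend 2
Overall: the synthetic mix 135/341 = 39.6%, Blend 2 93/353 = 26.3% → the synthetic mix
Blend 2 wins each soil group but the synthetic mix wins overall — the comparison reverses. Blend 2's plots skew toward sandy soil, which has a lower base rate.

No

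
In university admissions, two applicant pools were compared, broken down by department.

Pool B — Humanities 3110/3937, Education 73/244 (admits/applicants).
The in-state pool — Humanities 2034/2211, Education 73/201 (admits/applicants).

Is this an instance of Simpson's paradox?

Humanities: Pool B 3110/3937 = 79.0%, the in-state pool 2034/2211 = 92.0% → the in-state pool
Education: Pool B 73/244 = 29.9%, the in-state pool 73/201 = 36.3% → the in-state pool
Overall: Pool B 3183/4181 = 76.1%, the in-state pool 2107/2412 = 87.4% → the in-state pool
The in-state pool wins overall and in every department group — no reversal.

No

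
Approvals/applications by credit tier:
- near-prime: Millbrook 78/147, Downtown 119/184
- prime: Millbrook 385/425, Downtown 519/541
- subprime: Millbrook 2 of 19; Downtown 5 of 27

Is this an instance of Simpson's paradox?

Near-prime: Millbrook 78/147 = 53.1%, Downtown 119/184 = 64.7% → Downtown
Prime: Millbrook 385/425 = 90.6%, Downtown 519/541 = 95.9% → Downtown
Subprime: Millbrook 2/19 = 10.5%, Downtown 5/27 = 18.5% → Downtown
Overall: Millbrook 465/591 = 78.7%, Downtown 643/752 = 85.5% → Downtown
Downtown wins overall and in every credit group — no reversal.

No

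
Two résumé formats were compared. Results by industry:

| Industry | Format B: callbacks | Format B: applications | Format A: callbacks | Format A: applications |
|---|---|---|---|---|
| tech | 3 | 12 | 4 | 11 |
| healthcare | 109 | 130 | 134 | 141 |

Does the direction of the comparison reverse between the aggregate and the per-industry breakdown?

Tech: Format B 3/12 = 25.0%, Format A 4/11 = 36.4% → Format A
Healthcare: Format B 109/130 = 83.8%, Format A 134/141 = 95.0% → Format A
Overall: Format B 112/142 = 78.9%, Format A 138/152 = 90.8% → Format A
Format A wins overall and in every industry group — no reversal.

No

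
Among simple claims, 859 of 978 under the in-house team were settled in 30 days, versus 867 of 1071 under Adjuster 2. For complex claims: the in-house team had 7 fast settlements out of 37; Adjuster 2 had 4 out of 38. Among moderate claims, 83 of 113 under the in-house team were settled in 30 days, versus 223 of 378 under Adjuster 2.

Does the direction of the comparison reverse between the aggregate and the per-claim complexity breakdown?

No

Simple: the in-house team 859/978 = 87.8%, Adjuster 2 867/1071 = 81.0% → the in-house team
Complex: the in-house team 7/37 = 18.9%, Adjuster 2 4/38 = 10.5% → the in-house team
Moderate: the in-house team 83/113 = 73.5%, Adjuster 2 223/378 = 59.0% → the in-house team
Overall: the in-house team 949/1128 = 84.1%, Adjuster 2 1094/1487 = 73.6% → the in-house team
The in-house team wins overall and in every claim group — no reversal.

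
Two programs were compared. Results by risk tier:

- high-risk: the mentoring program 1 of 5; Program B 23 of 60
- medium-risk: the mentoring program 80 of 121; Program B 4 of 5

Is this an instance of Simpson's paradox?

High-risk: the mentoring program 1/5 = 20.0%, Program B 23/60 = 38.3% → Program B
Medium-risk: the mentoring program 80/121 = 66.1%, Program B 4/5 = 80.0% → Program B
Overall: the mentoring program 81/126 = 64.3%, Program B 27/65 = 41.5% → the mentoring program
Program B wins each risk group but the mentoring program wins overall — the comparison reverses. Program B's participants skew toward high-risk, which has a lower base rate.

Yes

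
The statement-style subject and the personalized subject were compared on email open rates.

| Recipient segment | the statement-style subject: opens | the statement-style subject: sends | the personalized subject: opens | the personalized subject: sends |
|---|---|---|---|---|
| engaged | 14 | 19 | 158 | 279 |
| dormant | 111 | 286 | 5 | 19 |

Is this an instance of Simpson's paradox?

Engaged: the statement-style subject 14/19 = 73.7%, the personalized subject 158/279 = 56.6% → the statement-style subject
Dormant: the statement-style subject 111/286 = 38.8%, the personalized subject 5/19 = 26.3% → the statement-style subject
Overall: the statement-style subject 125/305 = 41.0%, the personalized subject 163/298 = 54.7% → the personalized subject
The statement-style subject wins each recipient group but the personalized subject wins overall — the comparison reverses. The statement-style subject's sends skew toward dormant, which has a lower base rate.

Yes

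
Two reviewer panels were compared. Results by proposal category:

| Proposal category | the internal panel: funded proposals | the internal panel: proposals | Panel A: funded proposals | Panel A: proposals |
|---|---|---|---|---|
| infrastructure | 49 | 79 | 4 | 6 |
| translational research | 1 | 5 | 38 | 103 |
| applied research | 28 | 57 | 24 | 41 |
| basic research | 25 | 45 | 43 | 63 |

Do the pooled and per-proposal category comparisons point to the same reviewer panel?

Infrastructure: the internal panel 49/79 = 62.0%, Panel A 4/6 = 66.7% → Panel A
Translational research: the internal panel 1/5 = 20.0%, Panel A 38/103 = 36.9% → Panel A
Applied research: the internal panel 28/57 = 49.1%, Panel A 24/41 = 58.5% → Panel A
Basic research: the internal panel 25/45 = 55.6%, Panel A 43/63 = 68.3% → Panel A
Overall: the internal panel 103/186 = 55.4%, Panel A 109/213 = 51.2% → the internal panel
Panel A wins each proposal group but the internal panel wins overall — the comparison reverses. Panel A's proposals skew toward translational research, which has a lower base rate.

No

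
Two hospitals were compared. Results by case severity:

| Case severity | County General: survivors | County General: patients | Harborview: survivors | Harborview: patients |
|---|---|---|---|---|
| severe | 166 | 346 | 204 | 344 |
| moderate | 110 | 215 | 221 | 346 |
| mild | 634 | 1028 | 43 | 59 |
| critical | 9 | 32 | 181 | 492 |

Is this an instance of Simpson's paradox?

Severe: County General 166/346 = 48.0%, Harborview 204/344 = 59.3% → Harborview
Moderate: County General 110/215 = 51.2%, Harborview 221/346 = 63.9% → Harborview
Mild: County General 634/1028 = 61.7%, Harborview 43/59 = 72.9% → Harborview
Critical: County General 9/32 = 28.1%, Harborview 181/492 = 36.8% → Harborview
Overall: County General 919/1621 = 56.7%, Harborview 649/1241 = 52.3% → County General
Harborview wins each case group but County General wins overall — the comparison reverses. Harborview's patients skew toward critical, which has a lower base rate.

Yes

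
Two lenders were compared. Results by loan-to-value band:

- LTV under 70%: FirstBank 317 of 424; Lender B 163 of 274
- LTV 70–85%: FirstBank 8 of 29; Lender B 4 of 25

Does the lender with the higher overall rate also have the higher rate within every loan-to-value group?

LTV under 70%: FirstBank 317/424 = 74.8%, Lender B 163/274 = 59.5% → FirstBank
LTV 70–85%: FirstBank 8/29 = 27.6%, Lender B 4/25 = 16.0% → FirstBank
Overall: FirstBank 325/453 = 71.7%, Lender B 167/299 = 55.9% → FirstBank
FirstBank wins overall and in every loan-to-value group — no reversal.

Yes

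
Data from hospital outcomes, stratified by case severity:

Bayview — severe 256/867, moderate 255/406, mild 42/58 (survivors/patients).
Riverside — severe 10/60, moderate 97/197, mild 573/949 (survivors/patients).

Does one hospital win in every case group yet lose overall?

Severe: Bayview 256/867 = 29.5%, Riverside 10/60 = 16.7% → Bayview
Moderate: Bayview 255/406 = 62.8%, Riverside 97/197 = 49.2% → Bayview
Mild: Bayview 42/58 = 72.4%, Riverside 573/949 = 60.4% → Bayview
Overall: Bayview 553/1331 = 41.5%, Riverside 680/1206 = 56.4% → Riverside
Bayview wins each case group but Riverside wins overall — the comparison reverses. Bayview's patients skew toward severe, which has a lower base rate.

Yes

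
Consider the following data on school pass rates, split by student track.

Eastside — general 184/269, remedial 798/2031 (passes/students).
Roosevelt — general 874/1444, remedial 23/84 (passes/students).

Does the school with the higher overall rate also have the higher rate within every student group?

No

General: Eastside 184/269 = 68.4%, Roosevelt 874/1444 = 60.5% → Eastside
Remedial: Eastside 798/2031 = 39.3%, Roosevelt 23/84 = 27.4% → Eastside
Overall: Eastside 982/2300 = 42.7%, Roosevelt 897/1528 = 58.7% → Roosevelt
Eastside wins each student group but Roosevelt wins overall — the comparison reverses. Eastside's students skew toward remedial, which has a lower base rate.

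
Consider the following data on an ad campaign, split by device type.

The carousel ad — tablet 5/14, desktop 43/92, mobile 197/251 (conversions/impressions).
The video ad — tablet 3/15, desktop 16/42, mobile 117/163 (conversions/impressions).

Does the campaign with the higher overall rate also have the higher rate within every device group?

Yes

Tablet: the carousel ad 5/14 = 35.7%, the video ad 3/15 = 20.0% → the carousel ad
Desktop: the carousel ad 43/92 = 46.7%, the video ad 16/42 = 38.1% → the carousel ad
Mobile: the carousel ad 197/251 = 78.5%, the video ad 117/163 = 71.8% → the carousel ad
Overall: the carousel ad 245/357 = 68.6%, the video ad 136/220 = 61.8% → the carousel ad
The carousel ad wins overall and in every device group — no reversal.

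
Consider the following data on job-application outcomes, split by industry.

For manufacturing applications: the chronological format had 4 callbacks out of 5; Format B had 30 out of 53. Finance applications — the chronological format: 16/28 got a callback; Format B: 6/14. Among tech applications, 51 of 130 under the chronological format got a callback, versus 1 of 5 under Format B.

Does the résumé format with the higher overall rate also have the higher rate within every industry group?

No

Manufacturing: the chronological format 4/5 = 80.0%, Format B 30/53 = 56.6% → the chronological format
Finance: the chronological format 16/28 = 57.1%, Format B 6/14 = 42.9% → the chronological format
Tech: the chronological format 51/130 = 39.2%, Format B 1/5 = 20.0% → the chronological format
Overall: the chronological format 71/163 = 43.6%, Format B 37/72 = 51.4% → Format B
The chronological format wins each industry group but Format B wins overall — the comparison reverses. The chronological format's applications skew toward tech, which has a lower base rate.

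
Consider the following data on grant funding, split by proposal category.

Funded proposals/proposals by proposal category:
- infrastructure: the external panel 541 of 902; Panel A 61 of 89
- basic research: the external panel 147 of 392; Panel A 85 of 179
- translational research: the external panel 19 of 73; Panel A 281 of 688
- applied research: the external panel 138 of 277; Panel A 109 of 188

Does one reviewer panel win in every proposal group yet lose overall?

Infrastructure: the external panel 541/902 = 60.0%, Panel A 61/89 = 68.5% → Panel A
Basic research: the external panel 147/392 = 37.5%, Panel A 85/179 = 47.5% → Panel A
Translational research: the external panel 19/73 = 26.0%, Panel A 281/688 = 40.8% → Panel A
Applied research: the external panel 138/277 = 49.8%, Panel A 109/188 = 58.0% → Panel A
Overall: the external panel 845/1644 = 51.4%, Panel A 536/1144 = 46.9% → the external panel
Panel A wins each proposal group but the external panel wins overall — the comparison reverses. Panel A's proposals skew toward translational research, which has a lower base rate.

Yes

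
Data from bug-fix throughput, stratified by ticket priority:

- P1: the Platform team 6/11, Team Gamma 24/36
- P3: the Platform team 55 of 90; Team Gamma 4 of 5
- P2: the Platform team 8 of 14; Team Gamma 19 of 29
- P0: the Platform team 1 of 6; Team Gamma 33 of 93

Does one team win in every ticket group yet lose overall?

Yes

P1: the Platform team 6/11 = 54.5%, Team Gamma 24/36 = 66.7% → Team Gamma
P3: the Platform team 55/90 = 61.1%, Team Gamma 4/5 = 80.0% → Team Gamma
P2: the Platform team 8/14 = 57.1%, Team Gamma 19/29 = 65.5% → Team Gamma
P0: the Platform team 1/6 = 16.7%, Team Gamma 33/93 = 35.5% → Team Gamma
Overall: the Platform team 70/121 = 57.9%, Team Gamma 80/163 = 49.1% → the Platform team
Team Gamma wins each ticket group but the Platform team wins overall — the comparison reverses. Team Gamma's tickets skew toward P0, which has a lower base rate.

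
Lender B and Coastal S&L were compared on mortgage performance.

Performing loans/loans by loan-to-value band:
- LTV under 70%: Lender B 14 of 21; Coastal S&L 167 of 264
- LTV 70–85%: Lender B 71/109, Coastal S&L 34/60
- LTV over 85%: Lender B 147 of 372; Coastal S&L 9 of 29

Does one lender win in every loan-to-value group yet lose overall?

Yes

LTV under 70%: Lender B 14/21 = 66.7%, Coastal S&L 167/264 = 63.3% → Lender B
LTV 70–85%: Lender B 71/109 = 65.1%, Coastal S&L 34/60 = 56.7% → Lender B
LTV over 85%: Lender B 147/372 = 39.5%, Coastal S&L 9/29 = 31.0% → Lender B
Overall: Lender B 232/502 = 46.2%, Coastal S&L 210/353 = 59.5% → Coastal S&L
Lender B wins each loan-to-value group but Coastal S&L wins overall — the comparison reverses. Lender B's loans skew toward LTV over 85%, which has a lower base rate.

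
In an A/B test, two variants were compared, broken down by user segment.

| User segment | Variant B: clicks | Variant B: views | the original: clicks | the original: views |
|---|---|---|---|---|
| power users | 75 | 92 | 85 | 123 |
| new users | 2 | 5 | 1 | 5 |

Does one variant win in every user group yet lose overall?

No

Power users: Variant B 75/92 = 81.5%, the original 85/123 = 69.1% → Variant B
New users: Variant B 2/5 = 40.0%, the original 1/5 = 20.0% → Variant B
Overall: Variant B 77/97 = 79.4%, the original 86/128 = 67.2% → Variant B
Variant B wins overall and in every user group — no reversal.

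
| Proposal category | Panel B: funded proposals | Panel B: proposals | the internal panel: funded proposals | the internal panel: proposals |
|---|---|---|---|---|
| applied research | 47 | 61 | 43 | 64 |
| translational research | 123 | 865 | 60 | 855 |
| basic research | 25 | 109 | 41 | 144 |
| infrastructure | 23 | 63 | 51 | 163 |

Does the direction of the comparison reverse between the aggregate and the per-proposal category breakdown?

No

Applied research: Panel B 47/61 = 77.0%, the internal panel 43/64 = 67.2% → Panel B
Translational research: Panel B 123/865 = 14.2%, the internal panel 60/855 = 7.0% → Panel B
Basic research: Panel B 25/109 = 22.9%, the internal panel 41/144 = 28.5% → the internal panel
Infrastructure: Panel B 23/63 = 36.5%, the internal panel 51/163 = 31.3% → Panel B
Overall: Panel B 218/1098 = 19.9%, the internal panel 195/1226 = 15.9% → Panel B
Neither sweeps: Panel B wins 3 of 4 groups, the internal panel wins 1. Panel B wins overall but not every group — no Simpson reversal.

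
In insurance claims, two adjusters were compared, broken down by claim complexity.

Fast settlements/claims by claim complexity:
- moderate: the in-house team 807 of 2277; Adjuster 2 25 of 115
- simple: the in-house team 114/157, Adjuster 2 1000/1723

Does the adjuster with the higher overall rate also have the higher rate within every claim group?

No

Moderate: the in-house team 807/2277 = 35.4%, Adjuster 2 25/115 = 21.7% → the in-house team
Simple: the in-house team 114/157 = 72.6%, Adjuster 2 1000/1723 = 58.0% → the in-house team
Overall: the in-house team 921/2434 = 37.8%, Adjuster 2 1025/1838 = 55.8% → Adjuster 2
The in-house team wins each claim group but Adjuster 2 wins overall — the comparison reverses. The in-house team's claims skew toward moderate, which has a lower base rate.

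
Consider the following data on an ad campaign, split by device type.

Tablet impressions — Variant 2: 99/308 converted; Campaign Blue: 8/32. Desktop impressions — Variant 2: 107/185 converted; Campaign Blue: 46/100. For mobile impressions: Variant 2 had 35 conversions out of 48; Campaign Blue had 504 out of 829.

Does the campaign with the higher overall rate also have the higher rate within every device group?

No

Tablet: Variant 2 99/308 = 32.1%, Campaign Blue 8/32 = 25.0% → Variant 2
Desktop: Variant 2 107/185 = 57.8%, Campaign Blue 46/100 = 46.0% → Variant 2
Mobile: Variant 2 35/48 = 72.9%, Campaign Blue 504/829 = 60.8% → Variant 2
Overall: Variant 2 241/541 = 44.5%, Campaign Blue 558/961 = 58.1% → Campaign Blue
Variant 2 wins each device group but Campaign Blue wins overall — the comparison reverses. Variant 2's impressions skew toward tablet, which has a lower base rate.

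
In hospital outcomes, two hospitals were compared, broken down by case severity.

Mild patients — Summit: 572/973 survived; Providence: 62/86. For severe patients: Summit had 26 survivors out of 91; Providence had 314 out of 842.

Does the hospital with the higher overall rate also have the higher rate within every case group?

No

Mild: Summit 572/973 = 58.8%, Providence 62/86 = 72.1% → Providence
Severe: Summit 26/91 = 28.6%, Providence 314/842 = 37.3% → Providence
Overall: Summit 598/1064 = 56.2%, Providence 376/928 = 40.5% → Summit
Providence wins each case group but Summit wins overall — the comparison reverses. Providence's patients skew toward severe, which has a lower base rate.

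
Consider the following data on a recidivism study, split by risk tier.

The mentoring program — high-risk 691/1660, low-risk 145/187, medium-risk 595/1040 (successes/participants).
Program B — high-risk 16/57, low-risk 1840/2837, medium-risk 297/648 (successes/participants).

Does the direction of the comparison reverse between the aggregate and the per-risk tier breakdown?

Yes

High-risk: the mentoring program 691/1660 = 41.6%, Program B 16/57 = 28.1% → the mentoring program
Low-risk: the mentoring program 145/187 = 77.5%, Program B 1840/2837 = 64.9% → the mentoring program
Medium-risk: the mentoring program 595/1040 = 57.2%, Program B 297/648 = 45.8% → the mentoring program
Overall: the mentoring program 1431/2887 = 49.6%, Program B 2153/3542 = 60.8% → Program B
The mentoring program wins each risk group but Program B wins overall — the comparison reverses. The mentoring program's participants skew toward high-risk, which has a lower base rate.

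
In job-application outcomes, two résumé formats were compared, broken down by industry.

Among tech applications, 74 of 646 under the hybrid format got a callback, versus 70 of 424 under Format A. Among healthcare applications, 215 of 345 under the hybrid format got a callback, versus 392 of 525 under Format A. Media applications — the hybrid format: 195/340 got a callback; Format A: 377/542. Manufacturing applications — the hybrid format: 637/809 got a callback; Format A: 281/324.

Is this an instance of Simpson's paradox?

No

Tech: the hybrid format 74/646 = 11.5%, Format A 70/424 = 16.5% → Format A
Healthcare: the hybrid format 215/345 = 62.3%, Format A 392/525 = 74.7% → Format A
Media: the hybrid format 195/340 = 57.4%, Format A 377/542 = 69.6% → Format A
Manufacturing: the hybrid format 637/809 = 78.7%, Format A 281/324 = 86.7% → Format A
Overall: the hybrid format 1121/2140 = 52.4%, Format A 1120/1815 = 61.7% → Format A
Format A wins overall and in every industry group — no reversal.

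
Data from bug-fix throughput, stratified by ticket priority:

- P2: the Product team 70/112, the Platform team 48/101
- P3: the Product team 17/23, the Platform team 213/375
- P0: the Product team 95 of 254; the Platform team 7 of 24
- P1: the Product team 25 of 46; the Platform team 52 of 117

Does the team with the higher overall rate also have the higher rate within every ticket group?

No

P2: the Product team 70/112 = 62.5%, the Platform team 48/101 = 47.5% → the Product team
P3: the Product team 17/23 = 73.9%, the Platform team 213/375 = 56.8% → the Product team
P0: the Product team 95/254 = 37.4%, the Platform team 7/24 = 29.2% → the Product team
P1: the Product team 25/46 = 54.3%, the Platform team 52/117 = 44.4% → the Product team
Overall: the Product team 207/435 = 47.6%, the Platform team 320/617 = 51.9% → the Platform team
The Product team wins each ticket group but the Platform team wins overall — the comparison reverses. The Product team's tickets skew toward P0, which has a lower base rate.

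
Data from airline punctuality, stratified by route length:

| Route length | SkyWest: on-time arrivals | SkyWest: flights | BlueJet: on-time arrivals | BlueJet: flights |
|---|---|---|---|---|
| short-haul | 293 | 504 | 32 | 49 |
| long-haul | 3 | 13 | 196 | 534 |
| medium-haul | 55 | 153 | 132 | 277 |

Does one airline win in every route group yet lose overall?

Yes

Short-haul: SkyWest 293/504 = 58.1%, BlueJet 32/49 = 65.3% → BlueJet
Long-haul: SkyWest 3/13 = 23.1%, BlueJet 196/534 = 36.7% → BlueJet
Medium-haul: SkyWest 55/153 = 35.9%, BlueJet 132/277 = 47.7% → BlueJet
Overall: SkyWest 351/670 = 52.4%, BlueJet 360/860 = 41.9% → SkyWest
BlueJet wins each route group but SkyWest wins overall — the comparison reverses. BlueJet's flights skew toward long-haul, which has a lower base rate.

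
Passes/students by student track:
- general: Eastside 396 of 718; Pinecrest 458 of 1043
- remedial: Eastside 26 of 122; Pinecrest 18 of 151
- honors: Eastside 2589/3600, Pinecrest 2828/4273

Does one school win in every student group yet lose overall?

No

General: Eastside 396/718 = 55.2%, Pinecrest 458/1043 = 43.9% → Eastside
Remedial: Eastside 26/122 = 21.3%, Pinecrest 18/151 = 11.9% → Eastside
Honors: Eastside 2589/3600 = 71.9%, Pinecrest 2828/4273 = 66.2% → Eastside
Overall: Eastside 3011/4440 = 67.8%, Pinecrest 3304/5467 = 60.4% → Eastside
Eastside wins overall and in every student group — no reversal.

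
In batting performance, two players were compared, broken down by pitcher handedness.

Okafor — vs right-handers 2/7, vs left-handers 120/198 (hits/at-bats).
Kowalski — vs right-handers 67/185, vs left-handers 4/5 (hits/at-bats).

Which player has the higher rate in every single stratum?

Vs right-handers: Okafor 2/7 = 28.6%, Kowalski 67/185 = 36.2% → Kowalski
Vs left-handers: Okafor 120/198 = 60.6%, Kowalski 4/5 = 80.0% → Kowalski
Kowalski has the higher rate in both groups.

Kowalski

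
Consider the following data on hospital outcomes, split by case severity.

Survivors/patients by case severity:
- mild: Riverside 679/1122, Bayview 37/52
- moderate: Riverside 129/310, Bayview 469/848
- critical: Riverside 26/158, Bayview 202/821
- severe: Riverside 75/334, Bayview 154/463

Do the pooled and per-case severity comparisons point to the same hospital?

Mild: Riverside 679/1122 = 60.5%, Bayview 37/52 = 71.2% → Bayview
Moderate: Riverside 129/310 = 41.6%, Bayview 469/848 = 55.3% → Bayview
Critical: Riverside 26/158 = 16.5%, Bayview 202/821 = 24.6% → Bayview
Severe: Riverside 75/334 = 22.5%, Bayview 154/463 = 33.3% → Bayview
Overall: Riverside 909/1924 = 47.2%, Bayview 862/2184 = 39.5% → Riverside
Bayview wins each case group but Riverside wins overall — the comparison reverses. Bayview's patients skew toward critical, which has a lower base rate.

No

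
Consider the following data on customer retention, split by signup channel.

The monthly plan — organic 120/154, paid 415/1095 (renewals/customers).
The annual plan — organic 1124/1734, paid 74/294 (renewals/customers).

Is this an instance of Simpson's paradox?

Yes

Organic: the monthly plan 120/154 = 77.9%, the annual plan 1124/1734 = 64.8% → the monthly plan
Paid: the monthly plan 415/1095 = 37.9%, the annual plan 74/294 = 25.2% → the monthly plan
Overall: the monthly plan 535/1249 = 42.8%, the annual plan 1198/2028 = 59.1% → the annual plan
The monthly plan wins each signup group but the annual plan wins overall — the comparison reverses. The monthly plan's customers skew toward paid, which has a lower base rate.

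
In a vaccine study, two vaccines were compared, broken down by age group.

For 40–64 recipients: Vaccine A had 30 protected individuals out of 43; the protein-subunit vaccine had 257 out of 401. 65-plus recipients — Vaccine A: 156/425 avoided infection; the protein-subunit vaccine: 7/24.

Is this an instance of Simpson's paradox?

Yes

40–64: Vaccine A 30/43 = 69.8%, the protein-subunit vaccine 257/401 = 64.1% → Vaccine A
65-plus: Vaccine A 156/425 = 36.7%, the protein-subunit vaccine 7/24 = 29.2% → Vaccine A
Overall: Vaccine A 186/468 = 39.7%, the protein-subunit vaccine 264/425 = 62.1% → the protein-subunit vaccine
Vaccine A wins each age group but the protein-subunit vaccine wins overall — the comparison reverses. Vaccine A's recipients skew toward 65-plus, which has a lower base rate.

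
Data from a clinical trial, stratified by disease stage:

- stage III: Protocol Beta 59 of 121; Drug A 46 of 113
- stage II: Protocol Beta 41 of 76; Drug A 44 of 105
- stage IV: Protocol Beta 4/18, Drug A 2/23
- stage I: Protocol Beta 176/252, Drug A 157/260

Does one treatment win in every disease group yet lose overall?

Stage III: Protocol Beta 59/121 = 48.8%, Drug A 46/113 = 40.7% → Protocol Beta
Stage II: Protocol Beta 41/76 = 53.9%, Drug A 44/105 = 41.9% → Protocol Beta
Stage IV: Protocol Beta 4/18 = 22.2%, Drug A 2/23 = 8.7% → Protocol Beta
Stage I: Protocol Beta 176/252 = 69.8%, Drug A 157/260 = 60.4% → Protocol Beta
Overall: Protocol Beta 280/467 = 60.0%, Drug A 249/501 = 49.7% → Protocol Beta
Protocol Beta wins overall and in every disease group — no reversal.

No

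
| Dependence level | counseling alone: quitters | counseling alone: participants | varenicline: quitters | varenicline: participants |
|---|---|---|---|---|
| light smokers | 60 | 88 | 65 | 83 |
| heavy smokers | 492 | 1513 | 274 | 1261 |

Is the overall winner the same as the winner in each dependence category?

No

Light smokers: counseling alone 60/88 = 68.2%, varenicline 65/83 = 78.3% → varenicline
Heavy smokers: counseling alone 492/1513 = 32.5%, varenicline 274/1261 = 21.7% → counseling alone
Overall: counseling alone 552/1601 = 34.5%, varenicline 339/1344 = 25.2% → counseling alone
Neither sweeps: counseling alone wins 1 of 2 groups, varenicline wins 1. Counseling alone wins overall but not every group — no Simpson reversal.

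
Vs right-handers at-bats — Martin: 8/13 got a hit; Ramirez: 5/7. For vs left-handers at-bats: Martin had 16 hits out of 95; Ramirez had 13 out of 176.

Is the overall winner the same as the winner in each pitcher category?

No

Vs right-handers: Martin 8/13 = 61.5%, Ramirez 5/7 = 71.4% → Ramirez
Vs left-handers: Martin 16/95 = 16.8%, Ramirez 13/176 = 7.4% → Martin
Overall: Martin 24/108 = 22.2%, Ramirez 18/183 = 9.8% → Martin
Neither sweeps: Martin wins 1 of 2 groups, Ramirez wins 1. Martin wins overall but not every group — no Simpson reversal.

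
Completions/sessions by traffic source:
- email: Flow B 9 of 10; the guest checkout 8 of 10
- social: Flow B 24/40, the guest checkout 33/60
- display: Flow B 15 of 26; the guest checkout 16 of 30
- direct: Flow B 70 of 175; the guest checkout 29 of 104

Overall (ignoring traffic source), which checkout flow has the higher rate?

Flow B

Email: Flow B 9/10 = 90.0%, the guest checkout 8/10 = 80.0% → Flow B
Social: Flow B 24/40 = 60.0%, the guest checkout 33/60 = 55.0% → Flow B
Display: Flow B 15/26 = 57.7%, the guest checkout 16/30 = 53.3% → Flow B
Direct: Flow B 70/175 = 40.0%, the guest checkout 29/104 = 27.9% → Flow B
Overall: Flow B 118/251 = 47.0%, the guest checkout 86/204 = 42.2% → Flow B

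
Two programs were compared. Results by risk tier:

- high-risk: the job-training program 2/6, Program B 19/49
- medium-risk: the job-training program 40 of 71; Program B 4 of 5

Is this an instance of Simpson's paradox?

Yes

High-risk: the job-training program 2/6 = 33.3%, Program B 19/49 = 38.8% → Program B
Medium-risk: the job-training program 40/71 = 56.3%, Program B 4/5 = 80.0% → Program B
Overall: the job-training program 42/77 = 54.5%, Program B 23/54 = 42.6% → the job-training program
Program B wins each risk group but the job-training program wins overall — the comparison reverses. Program B's participants skew toward high-risk, which has a lower base rate.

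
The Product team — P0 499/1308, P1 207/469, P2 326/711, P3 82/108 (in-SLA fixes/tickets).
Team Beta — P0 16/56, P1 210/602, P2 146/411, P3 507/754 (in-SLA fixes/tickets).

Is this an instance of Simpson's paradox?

P0: the Product team 499/1308 = 38.1%, Team Beta 16/56 = 28.6% → the Product team
P1: the Product team 207/469 = 44.1%, Team Beta 210/602 = 34.9% → the Product team
P2: the Product team 326/711 = 45.9%, Team Beta 146/411 = 35.5% → the Product team
P3: the Product team 82/108 = 75.9%, Team Beta 507/754 = 67.2% → the Product team
Overall: the Product team 1114/2596 = 42.9%, Team Beta 879/1823 = 48.2% → Team Beta
The Product team wins each ticket group but Team Beta wins overall — the comparison reverses. The Product team's tickets skew toward P0, which has a lower base rate.

Yes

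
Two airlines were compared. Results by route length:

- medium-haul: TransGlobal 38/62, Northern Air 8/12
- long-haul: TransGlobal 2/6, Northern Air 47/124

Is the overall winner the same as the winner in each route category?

No

Medium-haul: TransGlobal 38/62 = 61.3%, Northern Air 8/12 = 66.7% → Northern Air
Long-haul: TransGlobal 2/6 = 33.3%, Northern Air 47/124 = 37.9% → Northern Air
Overall: TransGlobal 40/68 = 58.8%, Northern Air 55/136 = 40.4% → TransGlobal
Northern Air wins each route group but TransGlobal wins overall — the comparison reverses. Northern Air's flights skew toward long-haul, which has a lower base rate.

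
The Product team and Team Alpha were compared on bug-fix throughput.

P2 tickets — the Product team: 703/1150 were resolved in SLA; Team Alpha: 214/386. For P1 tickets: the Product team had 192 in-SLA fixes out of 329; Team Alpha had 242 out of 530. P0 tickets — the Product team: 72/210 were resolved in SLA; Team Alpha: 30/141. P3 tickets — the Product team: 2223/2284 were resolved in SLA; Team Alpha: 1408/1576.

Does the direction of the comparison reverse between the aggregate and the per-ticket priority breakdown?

P2: the Product team 703/1150 = 61.1%, Team Alpha 214/386 = 55.4% → the Product team
P1: the Product team 192/329 = 58.4%, Team Alpha 242/530 = 45.7% → the Product team
P0: the Product team 72/210 = 34.3%, Team Alpha 30/141 = 21.3% → the Product team
P3: the Product team 2223/2284 = 97.3%, Team Alpha 1408/1576 = 89.3% → the Product team
Overall: the Product team 3190/3973 = 80.3%, Team Alpha 1894/2633 = 71.9% → the Product team
The Product team wins overall and in every ticket group — no reversal.

No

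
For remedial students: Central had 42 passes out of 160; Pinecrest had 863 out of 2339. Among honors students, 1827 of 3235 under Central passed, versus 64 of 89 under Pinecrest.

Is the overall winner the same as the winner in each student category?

Remedial: Central 42/160 = 26.2%, Pinecrest 863/2339 = 36.9% → Pinecrest
Honors: Central 1827/3235 = 56.5%, Pinecrest 64/89 = 71.9% → Pinecrest
Overall: Central 1869/3395 = 55.1%, Pinecrest 927/2428 = 38.2% → Central
Pinecrest wins each student group but Central wins overall — the comparison reverses. Pinecrest's students skew toward remedial, which has a lower base rate.

No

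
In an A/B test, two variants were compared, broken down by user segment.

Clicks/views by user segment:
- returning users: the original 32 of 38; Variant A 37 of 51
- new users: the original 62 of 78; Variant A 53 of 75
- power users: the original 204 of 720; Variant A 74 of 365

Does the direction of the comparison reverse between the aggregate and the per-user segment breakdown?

Returning users: the original 32/38 = 84.2%, Variant A 37/51 = 72.5% → the original
New users: the original 62/78 = 79.5%, Variant A 53/75 = 70.7% → the original
Power users: the original 204/720 = 28.3%, Variant A 74/365 = 20.3% → the original
Overall: the original 298/836 = 35.6%, Variant A 164/491 = 33.4% → the original
The original wins overall and in every user group — no reversal.

No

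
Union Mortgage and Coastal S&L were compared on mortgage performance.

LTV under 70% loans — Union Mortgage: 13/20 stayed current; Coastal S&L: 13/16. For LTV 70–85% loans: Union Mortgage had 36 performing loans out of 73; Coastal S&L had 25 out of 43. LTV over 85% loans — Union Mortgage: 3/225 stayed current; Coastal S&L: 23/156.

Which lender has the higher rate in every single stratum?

LTV under 70%: Union Mortgage 13/20 = 65.0%, Coastal S&L 13/16 = 81.2% → Coastal S&L
LTV 70–85%: Union Mortgage 36/73 = 49.3%, Coastal S&L 25/43 = 58.1% → Coastal S&L
LTV over 85%: Union Mortgage 3/225 = 1.3%, Coastal S&L 23/156 = 14.7% → Coastal S&L
Coastal S&L has the higher rate in all 3 groups.

Coastal S&L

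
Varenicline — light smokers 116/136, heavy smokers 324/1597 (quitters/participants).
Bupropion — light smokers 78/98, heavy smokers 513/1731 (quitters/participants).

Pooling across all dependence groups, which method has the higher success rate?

bupropion

Light smokers: varenicline 116/136 = 85.3%, bupropion 78/98 = 79.6% → varenicline
Heavy smokers: varenicline 324/1597 = 20.3%, bupropion 513/1731 = 29.6% → bupropion
Overall: varenicline 440/1733 = 25.4%, bupropion 591/1829 = 32.3% → bupropion
(Neither sweeps every dependence group, but bupropion has the higher pooled rate.)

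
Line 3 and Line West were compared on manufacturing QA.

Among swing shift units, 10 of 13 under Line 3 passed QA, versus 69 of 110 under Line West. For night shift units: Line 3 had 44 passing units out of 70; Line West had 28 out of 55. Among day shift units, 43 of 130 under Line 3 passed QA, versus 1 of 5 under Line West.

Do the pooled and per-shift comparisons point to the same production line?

Swing shift: Line 3 10/13 = 76.9%, Line West 69/110 = 62.7% → Line 3
Night shift: Line 3 44/70 = 62.9%, Line West 28/55 = 50.9% → Line 3
Day shift: Line 3 43/130 = 33.1%, Line West 1/5 = 20.0% → Line 3
Overall: Line 3 97/213 = 45.5%, Line West 98/170 = 57.6% → Line West
Line 3 wins each shift group but Line West wins overall — the comparison reverses. Line 3's units skew toward day shift, which has a lower base rate.

No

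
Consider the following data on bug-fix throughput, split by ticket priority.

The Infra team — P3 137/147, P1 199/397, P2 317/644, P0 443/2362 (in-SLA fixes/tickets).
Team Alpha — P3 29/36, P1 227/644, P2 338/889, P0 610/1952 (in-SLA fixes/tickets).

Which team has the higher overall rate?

Team Alpha

P3: the Infra team 137/147 = 93.2%, Team Alpha 29/36 = 80.6% → the Infra team
P1: the Infra team 199/397 = 50.1%, Team Alpha 227/644 = 35.2% → the Infra team
P2: the Infra team 317/644 = 49.2%, Team Alpha 338/889 = 38.0% → the Infra team
P0: the Infra team 443/2362 = 18.8%, Team Alpha 610/1952 = 31.2% → Team Alpha
Overall: the Infra team 1096/3550 = 30.9%, Team Alpha 1204/3521 = 34.2% → Team Alpha
(Neither sweeps every ticket group, but Team Alpha has the higher pooled rate.)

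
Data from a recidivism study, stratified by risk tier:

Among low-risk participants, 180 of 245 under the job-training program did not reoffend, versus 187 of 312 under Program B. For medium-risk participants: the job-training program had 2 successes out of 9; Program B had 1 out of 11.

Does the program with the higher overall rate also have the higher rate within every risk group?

Low-risk: the job-training program 180/245 = 73.5%, Program B 187/312 = 59.9% → the job-training program
Medium-risk: the job-training program 2/9 = 22.2%, Program B 1/11 = 9.1% → the job-training program
Overall: the job-training program 182/254 = 71.7%, Program B 188/323 = 58.2% → the job-training program
The job-training program wins overall and in every risk group — no reversal.

Yes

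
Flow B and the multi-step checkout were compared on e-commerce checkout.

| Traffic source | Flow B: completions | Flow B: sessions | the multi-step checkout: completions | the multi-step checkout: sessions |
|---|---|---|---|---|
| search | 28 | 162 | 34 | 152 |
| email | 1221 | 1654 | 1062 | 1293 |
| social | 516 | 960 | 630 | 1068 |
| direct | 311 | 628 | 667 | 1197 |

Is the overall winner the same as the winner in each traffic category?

Yes

Search: Flow B 28/162 = 17.3%, the multi-step checkout 34/152 = 22.4% → the multi-step checkout
Email: Flow B 1221/1654 = 73.8%, the multi-step checkout 1062/1293 = 82.1% → the multi-step checkout
Social: Flow B 516/960 = 53.8%, the multi-step checkout 630/1068 = 59.0% → the multi-step checkout
Direct: Flow B 311/628 = 49.5%, the multi-step checkout 667/1197 = 55.7% → the multi-step checkout
Overall: Flow B 2076/3404 = 61.0%, the multi-step checkout 2393/3710 = 64.5% → the multi-step checkout
The multi-step checkout wins overall and in every traffic group — no reversal.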